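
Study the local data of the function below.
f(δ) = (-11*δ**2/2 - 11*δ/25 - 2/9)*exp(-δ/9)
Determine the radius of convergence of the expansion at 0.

The factor exp(-δ/9) is entire and contributes no finite singular point.
The polynomial part has no poles.
No finite singular points: the Taylor series at 0 converges everywhere.

The radius of convergence is infinite.


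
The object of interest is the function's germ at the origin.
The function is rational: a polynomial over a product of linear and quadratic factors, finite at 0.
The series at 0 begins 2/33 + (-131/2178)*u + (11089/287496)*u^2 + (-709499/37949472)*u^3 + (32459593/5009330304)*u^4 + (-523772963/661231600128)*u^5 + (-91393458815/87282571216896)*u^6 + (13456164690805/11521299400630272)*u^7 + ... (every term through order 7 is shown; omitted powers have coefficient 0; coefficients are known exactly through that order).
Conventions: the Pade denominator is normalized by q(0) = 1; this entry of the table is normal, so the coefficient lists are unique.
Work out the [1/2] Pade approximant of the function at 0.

The Pade approximant has numerator coefficients [2/33, -1/253]; denominator coefficients [1, 2815/3036, 1723/6072].

Taylor coefficients needed (read off): a_0 = 2/33, a_1 = -131/2178, a_2 = 11089/287496, a_3 = -709499/37949472.
Write the denominator as Q(u) = 1 + q1*u + q2*u^2. Requiring Q*f - P = O(u^4) with deg P <= 1 kills the coefficients of u^2..u^3 in Q*f:
  u^2: a_2 + q1*a_1 + q2*a_0 = 0, i.e. 11089/287496 + (-131/2178)*q1 + (2/33)*q2 = 0.
  u^3: a_3 + q1*a_2 + q2*a_1 = 0, i.e. -709499/37949472 + (11089/287496)*q1 + (-131/2178)*q2 = 0.
Solving this linear system: q1 = 2815/3036, q2 = 1723/6072.
The numerator is Q*f truncated at degree 1: P0 = a_0 = 2/33; P1 = a_1 + q1*a_0 = -1/253.


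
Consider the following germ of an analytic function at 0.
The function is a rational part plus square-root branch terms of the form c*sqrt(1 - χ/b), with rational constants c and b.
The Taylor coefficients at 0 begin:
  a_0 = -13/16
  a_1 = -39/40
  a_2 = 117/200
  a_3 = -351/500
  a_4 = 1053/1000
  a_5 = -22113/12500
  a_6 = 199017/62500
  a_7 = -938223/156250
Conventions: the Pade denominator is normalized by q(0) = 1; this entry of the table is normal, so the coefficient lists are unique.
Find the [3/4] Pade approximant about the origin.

The Pade approximant has numerator coefficients [-13/16, -1053/280, -1053/200, -1053/500]; denominator coefficients [1, 24/7, 108/35, 432/875, -162/4375].

Taylor coefficients needed (read off): a_0 = -13/16, a_1 = -39/40, a_2 = 117/200, a_3 = -351/500, a_4 = 1053/1000, a_5 = -22113/12500, a_6 = 199017/62500, a_7 = -938223/156250.
Write the denominator as Q(χ) = 1 + q1*χ + q2*χ^2 + q3*χ^3 + q4*χ^4. Requiring Q*f - P = O(χ^8) with deg P <= 3 kills the coefficients of χ^4..χ^7 in Q*f:
  χ^4: a_4 + q1*a_3 + q2*a_2 + q3*a_1 + q4*a_0 = 0, i.e. 1053/1000 + (-351/500)*q1 + (117/200)*q2 + (-39/40)*q3 + (-13/16)*q4 = 0.
  χ^5: a_5 + q1*a_4 + q2*a_3 + q3*a_2 + q4*a_1 = 0, i.e. -22113/12500 + (1053/1000)*q1 + (-351/500)*q2 + (117/200)*q3 + (-39/40)*q4 = 0.
  χ^6: a_6 + q1*a_5 + q2*a_4 + q3*a_3 + q4*a_2 = 0, i.e. 199017/62500 + (-22113/12500)*q1 + (1053/1000)*q2 + (-351/500)*q3 + (117/200)*q4 = 0.
  χ^7: a_7 + q1*a_6 + q2*a_5 + q3*a_4 + q4*a_3 = 0, i.e. -938223/156250 + (199017/62500)*q1 + (-22113/12500)*q2 + (1053/1000)*q3 + (-351/500)*q4 = 0.
Solving this linear system: q1 = 24/7, q2 = 108/35, q3 = 432/875, q4 = -162/4375.
The numerator is Q*f truncated at degree 3: P0 = a_0 = -13/16; P1 = a_1 + q1*a_0 = -1053/280; P2 = a_2 + q1*a_1 + q2*a_0 = -1053/200; P3 = a_3 + q1*a_2 + q2*a_1 + q3*a_0 = -1053/500.


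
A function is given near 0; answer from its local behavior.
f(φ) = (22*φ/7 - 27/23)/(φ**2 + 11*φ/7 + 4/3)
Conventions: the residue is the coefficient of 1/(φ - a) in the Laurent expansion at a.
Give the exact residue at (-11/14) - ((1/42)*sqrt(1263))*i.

The factor φ**2 + 11*φ/7 + 4/3 splits as (φ - a)(φ - a') with a = (-11/14) - ((1/42)*sqrt(1263))*i, a' = (-11/14) + ((1/42)*sqrt(1263))*i. At the order-1 pole a set g(φ) = (φ - a)*f(φ) = [22*φ/7 - 27/23] / (φ - a').
Simple pole: residue = g(a) at a = (-11/14) - ((1/42)*sqrt(1263))*i, which is (11/7) - ((4106/67781)*sqrt(1263))*i.

The residue is (11/7) - ((4106/67781)*sqrt(1263))*i.


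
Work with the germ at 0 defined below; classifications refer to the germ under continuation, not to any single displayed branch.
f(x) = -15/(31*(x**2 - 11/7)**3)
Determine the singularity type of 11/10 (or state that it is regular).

Denominator factors: x**2 - 11/7 = -253/700 at x = 11/10 — none vanishes.
So the germ continues analytically to 11/10.

The point is a regular point.


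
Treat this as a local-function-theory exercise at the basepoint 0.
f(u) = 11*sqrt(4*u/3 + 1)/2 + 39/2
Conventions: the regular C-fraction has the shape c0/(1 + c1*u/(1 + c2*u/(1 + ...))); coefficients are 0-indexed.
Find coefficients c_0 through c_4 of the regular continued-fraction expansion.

The regular C-fraction coefficients are [25, -11/75, 12/25, 25/108, 47/108].

Taylor coefficients (expand at 0): a_0 = 25, a_1 = 11/3, a_2 = -11/9, a_3 = 22/27, a_4 = -55/81.
c0 = a_0 = 25. Peel one level at a time: if S = 1 + c*u/S' with S'(0) = 1, then c is the u-coefficient of S and S' = c*u/(S - 1).
S_1 = c0/f = 1 + (-11/75)*u + (44/625)*u^2 + ...; c1 = -11/75.
S_2 = c1*u/(S_1 - 1) = 1 + (12/25)*u + (-1/9)*u^2 + ...; c2 = 12/25.
S_3 = c2*u/(S_2 - 1) = 1 + (25/108)*u + (-1175/11664)*u^2 + ...; c3 = 25/108.
S_4 = c3*u/(S_3 - 1) = 1 + (47/108)*u + ...; c4 = 47/108.


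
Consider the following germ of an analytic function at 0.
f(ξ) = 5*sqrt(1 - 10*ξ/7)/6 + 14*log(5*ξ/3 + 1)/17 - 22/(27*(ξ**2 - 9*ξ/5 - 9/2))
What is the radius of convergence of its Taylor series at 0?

The radius of convergence is 3/5.

Denominator factor (ξ**2 - 9*ξ/5 - 9/2): discriminant 531/25, real irrational roots 9/10 + (3/10)*sqrt(59) and 9/10 - (3/10)*sqrt(59); poles of order 1, moduli 9/10 + (3/10)*sqrt(59) and -9/10 + (3/10)*sqrt(59).
Branch term (5/6)*sqrt(1 - ξ/(7/10)): its argument vanishes at ξ = 7/10, a square-root branch point, modulus 7/10.
Branch term (14/17)*log(1 - ξ/(-3/5)): its argument vanishes at ξ = -3/5, a logarithmic branch point, modulus 3/5.
The radius of convergence is the smallest modulus among the singular points: 3/5.


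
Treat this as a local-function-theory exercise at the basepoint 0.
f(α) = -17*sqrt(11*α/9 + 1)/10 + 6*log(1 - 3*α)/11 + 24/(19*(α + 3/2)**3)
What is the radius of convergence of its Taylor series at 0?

Denominator factor (α + 3/2)^3: pole of order 3 at -3/2, modulus 3/2.
Branch term (-17/10)*sqrt(1 - α/(-9/11)): its argument vanishes at α = -9/11, a square-root branch point, modulus 9/11.
Branch term (6/11)*log(1 - α/(1/3)): its argument vanishes at α = 1/3, a logarithmic branch point, modulus 1/3.
The radius of convergence is the smallest modulus among the singular points: 1/3.

The radius of convergence is 1/3.


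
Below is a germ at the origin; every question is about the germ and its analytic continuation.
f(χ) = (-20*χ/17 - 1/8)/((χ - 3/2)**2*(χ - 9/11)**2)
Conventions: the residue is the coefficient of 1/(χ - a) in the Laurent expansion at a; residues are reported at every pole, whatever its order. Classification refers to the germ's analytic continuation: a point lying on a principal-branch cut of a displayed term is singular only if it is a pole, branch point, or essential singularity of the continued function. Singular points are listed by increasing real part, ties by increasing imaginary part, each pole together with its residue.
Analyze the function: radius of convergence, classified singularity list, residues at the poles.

Radius of convergence at 0: 9/11.
At 9/11: a pole of order 2; residue -31702/3375.
At 3/2: a pole of order 2; residue 31702/3375.

Denominator factor (χ - 9/11)^2: pole of order 2 at 9/11, modulus 9/11.
Denominator factor (χ - 3/2)^2: pole of order 2 at 3/2, modulus 3/2.
The radius of convergence is the smallest modulus among the singular points: 9/11.
At the order-2 pole 9/11 set g(χ) = (χ - (9/11))^2*f(χ) = (-20*χ/17 - 1/8)/(χ - 3/2)**2.
Order-2 pole: residue = g'(a); g'(9/11) = -31702/3375, so the residue is -31702/3375.
At the order-2 pole 3/2 set g(χ) = (χ - (3/2))^2*f(χ) = (-20*χ/17 - 1/8)/(χ - 9/11)**2.
Order-2 pole: residue = g'(a); g'(3/2) = 31702/3375, so the residue is 31702/3375.
List the singular points by increasing real part (a conjugate pair: the negative imaginary part first).


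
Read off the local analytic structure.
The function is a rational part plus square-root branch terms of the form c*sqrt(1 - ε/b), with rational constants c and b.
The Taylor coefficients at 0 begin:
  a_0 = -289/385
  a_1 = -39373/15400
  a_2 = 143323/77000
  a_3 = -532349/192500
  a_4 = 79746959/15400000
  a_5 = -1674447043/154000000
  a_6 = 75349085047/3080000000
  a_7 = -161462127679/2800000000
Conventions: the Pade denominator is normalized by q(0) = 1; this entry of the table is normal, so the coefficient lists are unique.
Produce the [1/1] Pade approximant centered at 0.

The Pade approximant has numerator coefficients [-289/385, -53759883/17324120]; denominator coefficients [1, 143323/196865].

Taylor coefficients needed (read off): a_0 = -289/385, a_1 = -39373/15400, a_2 = 143323/77000.
Write the denominator as Q(ε) = 1 + q1*ε. Requiring Q*f - P = O(ε^3) with deg P <= 1 kills the coefficients of ε^2..ε^2 in Q*f:
  ε^2: a_2 + q1*a_1 = 0, i.e. 143323/77000 + (-39373/15400)*q1 = 0.
Solving this linear system: q1 = 143323/196865.
The numerator is Q*f truncated at degree 1: P0 = a_0 = -289/385; P1 = a_1 + q1*a_0 = -53759883/17324120.


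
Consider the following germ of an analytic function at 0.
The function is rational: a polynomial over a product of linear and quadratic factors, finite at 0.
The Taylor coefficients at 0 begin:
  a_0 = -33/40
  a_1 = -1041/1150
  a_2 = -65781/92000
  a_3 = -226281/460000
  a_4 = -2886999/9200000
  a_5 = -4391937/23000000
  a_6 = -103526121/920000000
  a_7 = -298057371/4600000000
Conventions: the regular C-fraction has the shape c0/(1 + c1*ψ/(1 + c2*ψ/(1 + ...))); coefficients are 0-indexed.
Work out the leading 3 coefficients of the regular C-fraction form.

The regular C-fraction coefficients are [-33/40, -1388/1265, 431729/1404656].

Taylor coefficients (read off): a_0 = -33/40, a_1 = -1041/1150, a_2 = -65781/92000.
c0 = a_0 = -33/40. Peel one level at a time: if S = 1 + c*ψ/S' with S'(0) = 1, then c is the ψ-coefficient of S and S' = c*ψ/(S - 1).
S_1 = c0/f = 1 + (-1388/1265)*ψ + (431729/1280180)*ψ^2 + ...; c1 = -1388/1265.
S_2 = c1*ψ/(S_1 - 1) = 1 + (431729/1404656)*ψ + ...; c2 = 431729/1404656.


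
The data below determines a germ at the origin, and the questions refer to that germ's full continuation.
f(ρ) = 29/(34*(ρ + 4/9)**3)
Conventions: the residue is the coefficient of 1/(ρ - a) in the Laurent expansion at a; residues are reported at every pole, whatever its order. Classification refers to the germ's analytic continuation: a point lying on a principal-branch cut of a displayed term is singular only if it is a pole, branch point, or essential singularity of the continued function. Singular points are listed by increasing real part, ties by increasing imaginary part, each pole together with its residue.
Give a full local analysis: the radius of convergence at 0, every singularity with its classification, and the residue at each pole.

Radius of convergence at 0: 4/9.
At -4/9: a pole of order 3; residue 0.

Denominator factor (ρ + 4/9)^3: pole of order 3 at -4/9, modulus 4/9.
The radius of convergence is the smallest modulus among the singular points: 4/9.
At the order-3 pole -4/9 set g(ρ) = (ρ - (-4/9))^3*f(ρ) = 29/34.
Order-3 pole: residue = g''(a)/2; g''(-4/9) = 0, so the residue is 0.


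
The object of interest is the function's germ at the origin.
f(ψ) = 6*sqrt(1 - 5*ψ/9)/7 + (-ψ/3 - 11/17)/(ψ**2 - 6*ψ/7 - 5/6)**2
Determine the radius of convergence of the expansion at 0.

The radius of convergence is -3/7 + (1/42)*sqrt(1794).

Denominator factor (ψ**2 - 6*ψ/7 - 5/6)^2: discriminant 598/147, real irrational roots 3/7 + (1/42)*sqrt(1794) and 3/7 - (1/42)*sqrt(1794); poles of order 2, moduli 3/7 + (1/42)*sqrt(1794) and -3/7 + (1/42)*sqrt(1794).
Branch term (6/7)*sqrt(1 - ψ/(9/5)): its argument vanishes at ψ = 9/5, a square-root branch point, modulus 9/5.
The radius of convergence is the smallest modulus among the singular points: -3/7 + (1/42)*sqrt(1794).


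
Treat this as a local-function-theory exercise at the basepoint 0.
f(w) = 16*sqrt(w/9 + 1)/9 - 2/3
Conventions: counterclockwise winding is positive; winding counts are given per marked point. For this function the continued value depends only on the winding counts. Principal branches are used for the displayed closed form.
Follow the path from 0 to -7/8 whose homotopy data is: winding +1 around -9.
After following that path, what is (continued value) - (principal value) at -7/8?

Continued minus principal equals -(8/27)*sqrt(130).

The rational part is single-valued and drops out of the difference; each branch term changes only by its own monodromy.
(16/9)*sqrt(1 - w/(-9)): winding +1 is odd, the square root flips sign, contributing -2*(16/9)*sqrt(1 - (-7/8)/(-9)) = -2*(16/9)*sqrt(65/72) = -(8/27)*sqrt(130).
Summing the contributions at w = -7/8 gives -(8/27)*sqrt(130).


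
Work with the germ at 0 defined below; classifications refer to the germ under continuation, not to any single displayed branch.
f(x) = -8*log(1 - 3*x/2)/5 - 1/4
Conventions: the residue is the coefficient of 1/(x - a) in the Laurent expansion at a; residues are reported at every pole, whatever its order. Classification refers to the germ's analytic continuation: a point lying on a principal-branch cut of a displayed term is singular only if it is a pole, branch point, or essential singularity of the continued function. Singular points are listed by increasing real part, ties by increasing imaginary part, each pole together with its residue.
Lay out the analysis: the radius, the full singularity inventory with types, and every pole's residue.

Radius of convergence at 0: 2/3.
At 2/3: a logarithmic branch point.

Branch term (-8/5)*log(1 - x/(2/3)): its argument vanishes at x = 2/3, a logarithmic branch point, modulus 2/3.
The radius of convergence is the smallest modulus among the singular points: 2/3.


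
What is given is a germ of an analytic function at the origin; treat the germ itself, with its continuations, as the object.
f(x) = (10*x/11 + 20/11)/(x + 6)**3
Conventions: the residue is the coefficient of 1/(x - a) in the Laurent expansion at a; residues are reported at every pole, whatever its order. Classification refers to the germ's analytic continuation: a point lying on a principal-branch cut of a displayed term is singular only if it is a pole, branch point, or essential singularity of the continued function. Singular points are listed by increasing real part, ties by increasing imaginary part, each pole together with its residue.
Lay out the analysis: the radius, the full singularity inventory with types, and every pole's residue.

Denominator factor (x + 6)^3: pole of order 3 at -6, modulus 6.
The radius of convergence is the smallest modulus among the singular points: 6.
At the order-3 pole -6 set g(x) = (x - (-6))^3*f(x) = 10*x/11 + 20/11.
Order-3 pole: residue = g''(a)/2; g''(-6) = 0, so the residue is 0.

Radius of convergence at 0: 6.
At -6: a pole of order 3; residue 0.


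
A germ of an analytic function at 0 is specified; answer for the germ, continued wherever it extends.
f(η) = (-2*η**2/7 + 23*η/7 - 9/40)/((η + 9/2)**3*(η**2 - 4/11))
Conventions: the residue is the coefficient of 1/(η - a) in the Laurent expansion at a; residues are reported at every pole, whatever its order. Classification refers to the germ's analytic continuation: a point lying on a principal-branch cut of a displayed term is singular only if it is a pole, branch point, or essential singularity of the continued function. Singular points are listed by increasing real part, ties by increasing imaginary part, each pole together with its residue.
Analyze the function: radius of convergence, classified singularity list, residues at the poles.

Denominator factor (η + 9/2)^3: pole of order 3 at -9/2, modulus 9/2.
Denominator factor (η**2 - 4/11): discriminant 16/11, real irrational roots (2/11)*sqrt(11) and -(2/11)*sqrt(11); poles of order 1, moduli (2/11)*sqrt(11) and (2/11)*sqrt(11).
The radius of convergence is the smallest modulus among the singular points: (2/11)*sqrt(11).
At the order-3 pole -9/2 set g(η) = (η - (-9/2))^3*f(η) = (-2*η**2/7 + 23*η/7 - 9/40)/(η**2 - 4/11).
Order-3 pole: residue = g''(a)/2; g''(-9/2) = -2001384748/23447265625, so the residue is -1000692374/23447265625.
The factor η**2 - 4/11 splits as (η - a)(η - a') with a = -(2/11)*sqrt(11), a' = (2/11)*sqrt(11). At the order-1 pole a set g(η) = (η - a)*f(η) = [(-2*η**2/7 + 23*η/7 - 9/40)/(η + 9/2)**3] / (η - a').
Simple pole: residue = g(a) at a = -(2/11)*sqrt(11), which is 500346187/23447265625 + (311870933/93789062500)*sqrt(11).
The factor η**2 - 4/11 splits as (η - a)(η - a') with a = (2/11)*sqrt(11), a' = -(2/11)*sqrt(11). At the order-1 pole a set g(η) = (η - a)*f(η) = [(-2*η**2/7 + 23*η/7 - 9/40)/(η + 9/2)**3] / (η - a').
Simple pole: residue = g(a) at a = (2/11)*sqrt(11), which is 500346187/23447265625 - (311870933/93789062500)*sqrt(11).
List the singular points by increasing real part (a conjugate pair: the negative imaginary part first).

Radius of convergence at 0: (2/11)*sqrt(11).
At -9/2: a pole of order 3; residue -1000692374/23447265625.
At -(2/11)*sqrt(11): a pole of order 1; residue 500346187/23447265625 + (311870933/93789062500)*sqrt(11).
At (2/11)*sqrt(11): a pole of order 1; residue 500346187/23447265625 - (311870933/93789062500)*sqrt(11).


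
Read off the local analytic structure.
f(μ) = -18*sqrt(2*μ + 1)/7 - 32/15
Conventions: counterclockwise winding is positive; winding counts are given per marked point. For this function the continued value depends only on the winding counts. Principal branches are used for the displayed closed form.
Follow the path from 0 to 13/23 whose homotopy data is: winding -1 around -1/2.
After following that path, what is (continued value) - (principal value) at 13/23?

Continued minus principal equals (36/23)*sqrt(23).

The rational part is single-valued and drops out of the difference; each branch term changes only by its own monodromy.
(-18/7)*sqrt(1 - μ/(-1/2)): winding -1 is odd, the square root flips sign, contributing -2*(-18/7)*sqrt(1 - (13/23)/(-1/2)) = -2*(-18/7)*sqrt(49/23) = (36/23)*sqrt(23).
Summing the contributions at μ = 13/23 gives (36/23)*sqrt(23).


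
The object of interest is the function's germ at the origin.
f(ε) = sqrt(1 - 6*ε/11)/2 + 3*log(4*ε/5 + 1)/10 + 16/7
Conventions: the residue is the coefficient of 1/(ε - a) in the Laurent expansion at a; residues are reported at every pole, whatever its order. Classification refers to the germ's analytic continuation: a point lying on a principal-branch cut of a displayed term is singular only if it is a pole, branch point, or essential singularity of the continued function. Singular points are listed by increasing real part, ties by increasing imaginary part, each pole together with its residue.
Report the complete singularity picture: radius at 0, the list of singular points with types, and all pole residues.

Branch term (1/2)*sqrt(1 - ε/(11/6)): its argument vanishes at ε = 11/6, a square-root branch point, modulus 11/6.
Branch term (3/10)*log(1 - ε/(-5/4)): its argument vanishes at ε = -5/4, a logarithmic branch point, modulus 5/4.
The radius of convergence is the smallest modulus among the singular points: 5/4.
List the singular points by increasing real part (a conjugate pair: the negative imaginary part first).

Radius of convergence at 0: 5/4.
At -5/4: a logarithmic branch point.
At 11/6: an algebraic (square-root) branch point.


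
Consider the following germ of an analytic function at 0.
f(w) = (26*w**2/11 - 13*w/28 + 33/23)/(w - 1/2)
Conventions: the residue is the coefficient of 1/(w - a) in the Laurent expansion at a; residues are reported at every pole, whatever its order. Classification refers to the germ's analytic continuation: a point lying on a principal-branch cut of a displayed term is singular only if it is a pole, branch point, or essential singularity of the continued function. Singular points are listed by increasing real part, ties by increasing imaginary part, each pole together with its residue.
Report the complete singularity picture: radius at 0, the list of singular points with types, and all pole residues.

Radius of convergence at 0: 1/2.
At 1/2: a pole of order 1; residue 25411/14168.

Denominator factor (w - 1/2): pole of order 1 at 1/2, modulus 1/2.
The radius of convergence is the smallest modulus among the singular points: 1/2.
At the order-1 pole 1/2 set g(w) = (w - (1/2))*f(w) = 26*w**2/11 - 13*w/28 + 33/23.
Simple pole: residue = g(a) at a = 1/2, which is 25411/14168.


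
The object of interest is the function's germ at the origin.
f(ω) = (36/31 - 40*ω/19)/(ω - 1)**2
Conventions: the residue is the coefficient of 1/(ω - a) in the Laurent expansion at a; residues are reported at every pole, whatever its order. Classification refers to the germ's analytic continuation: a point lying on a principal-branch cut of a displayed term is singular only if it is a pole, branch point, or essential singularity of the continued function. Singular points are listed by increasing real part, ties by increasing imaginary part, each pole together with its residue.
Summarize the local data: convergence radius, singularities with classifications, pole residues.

Denominator factor (ω - 1)^2: pole of order 2 at 1, modulus 1.
The radius of convergence is the smallest modulus among the singular points: 1.
At the order-2 pole 1 set g(ω) = (ω - (1))^2*f(ω) = 36/31 - 40*ω/19.
Order-2 pole: residue = g'(a); g'(1) = -40/19, so the residue is -40/19.

Radius of convergence at 0: 1.
At 1: a pole of order 2; residue -40/19.


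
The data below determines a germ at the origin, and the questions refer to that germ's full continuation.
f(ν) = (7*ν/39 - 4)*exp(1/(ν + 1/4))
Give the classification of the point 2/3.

There is no denominator, hence no pole anywhere.
The essential point of exp(1/(ν - (-1/4))) is -1/4, not 2/3.
So the germ continues analytically to 2/3.

The point is a regular point.


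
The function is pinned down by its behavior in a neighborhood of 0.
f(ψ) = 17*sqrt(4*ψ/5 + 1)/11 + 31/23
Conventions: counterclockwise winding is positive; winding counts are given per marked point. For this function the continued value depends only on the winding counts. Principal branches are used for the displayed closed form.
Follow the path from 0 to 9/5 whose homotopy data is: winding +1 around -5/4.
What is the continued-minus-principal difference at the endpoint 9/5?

The rational part is single-valued and drops out of the difference; each branch term changes only by its own monodromy.
(17/11)*sqrt(1 - ψ/(-5/4)): winding +1 is odd, the square root flips sign, contributing -2*(17/11)*sqrt(1 - (9/5)/(-5/4)) = -2*(17/11)*sqrt(61/25) = -(34/55)*sqrt(61).
Summing the contributions at ψ = 9/5 gives -(34/55)*sqrt(61).

Continued minus principal equals -(34/55)*sqrt(61).


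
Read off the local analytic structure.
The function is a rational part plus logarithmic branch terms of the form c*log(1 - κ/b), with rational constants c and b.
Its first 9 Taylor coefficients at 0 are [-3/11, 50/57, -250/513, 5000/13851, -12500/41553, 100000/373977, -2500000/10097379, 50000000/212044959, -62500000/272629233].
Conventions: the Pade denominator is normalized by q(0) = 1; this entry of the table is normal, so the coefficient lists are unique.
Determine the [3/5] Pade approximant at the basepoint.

The Pade approximant has numerator coefficients [-3/11, 86285825/257711421, 30605054125/32471639046, 314976139375/876734254242]; denominator coefficients [1, 2452225/1233069, 179244875/155366694, 685574375/4194900738, -41318750/6292351107, 43346875/56631159963].

Taylor coefficients needed (read off): a_0 = -3/11, a_1 = 50/57, a_2 = -250/513, a_3 = 5000/13851, a_4 = -12500/41553, a_5 = 100000/373977, a_6 = -2500000/10097379, a_7 = 50000000/212044959, a_8 = -62500000/272629233.
Write the denominator as Q(κ) = 1 + q1*κ + q2*κ^2 + q3*κ^3 + q4*κ^4 + q5*κ^5. Requiring Q*f - P = O(κ^9) with deg P <= 3 kills the coefficients of κ^4..κ^8 in Q*f:
  κ^4: a_4 + q1*a_3 + q2*a_2 + q3*a_1 + q4*a_0 = 0, i.e. -12500/41553 + (5000/13851)*q1 + (-250/513)*q2 + (50/57)*q3 + (-3/11)*q4 = 0.
  κ^5: a_5 + q1*a_4 + q2*a_3 + q3*a_2 + q4*a_1 + q5*a_0 = 0, i.e. 100000/373977 + (-12500/41553)*q1 + (5000/13851)*q2 + (-250/513)*q3 + (50/57)*q4 + (-3/11)*q5 = 0.
  κ^6: a_6 + q1*a_5 + q2*a_4 + q3*a_3 + q4*a_2 + q5*a_1 = 0, i.e. -2500000/10097379 + (100000/373977)*q1 + (-12500/41553)*q2 + (5000/13851)*q3 + (-250/513)*q4 + (50/57)*q5 = 0.
  κ^7: a_7 + q1*a_6 + q2*a_5 + q3*a_4 + q4*a_3 + q5*a_2 = 0, i.e. 50000000/212044959 + (-2500000/10097379)*q1 + (100000/373977)*q2 + (-12500/41553)*q3 + (5000/13851)*q4 + (-250/513)*q5 = 0.
  κ^8: a_8 + q1*a_7 + q2*a_6 + q3*a_5 + q4*a_4 + q5*a_3 = 0, i.e. -62500000/272629233 + (50000000/212044959)*q1 + (-2500000/10097379)*q2 + (100000/373977)*q3 + (-12500/41553)*q4 + (5000/13851)*q5 = 0.
Solving this linear system: q1 = 2452225/1233069, q2 = 179244875/155366694, q3 = 685574375/4194900738, q4 = -41318750/6292351107, q5 = 43346875/56631159963.
The numerator is Q*f truncated at degree 3: P0 = a_0 = -3/11; P1 = a_1 + q1*a_0 = 86285825/257711421; P2 = a_2 + q1*a_1 + q2*a_0 = 30605054125/32471639046; P3 = a_3 + q1*a_2 + q2*a_1 + q3*a_0 = 314976139375/876734254242.


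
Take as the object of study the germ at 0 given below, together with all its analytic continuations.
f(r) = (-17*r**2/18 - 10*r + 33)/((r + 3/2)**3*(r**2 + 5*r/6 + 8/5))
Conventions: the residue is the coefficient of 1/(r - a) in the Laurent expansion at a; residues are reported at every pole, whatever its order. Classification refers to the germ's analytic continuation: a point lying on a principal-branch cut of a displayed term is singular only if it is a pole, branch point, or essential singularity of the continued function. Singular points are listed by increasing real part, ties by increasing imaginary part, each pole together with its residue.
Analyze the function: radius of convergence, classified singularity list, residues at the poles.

Radius of convergence at 0: (2/5)*sqrt(10).
At -3/2: a pole of order 3; residue 136595/48672.
At (-5/12) - ((1/60)*sqrt(5135))*i: a pole of order 1; residue (-136595/97344) - ((400165/7690176)*sqrt(5135))*i.
At (-5/12) + ((1/60)*sqrt(5135))*i: a pole of order 1; residue (-136595/97344) + ((400165/7690176)*sqrt(5135))*i.

Denominator factor (r**2 + 5*r/6 + 8/5): discriminant -1027/180, complex-conjugate roots (-5/12) + ((1/60)*sqrt(5135))*i and (-5/12) - ((1/60)*sqrt(5135))*i; poles of order 1, moduli (2/5)*sqrt(10) and (2/5)*sqrt(10).
Denominator factor (r + 3/2)^3: pole of order 3 at -3/2, modulus 3/2.
The radius of convergence is the smallest modulus among the singular points: (2/5)*sqrt(10).
At the order-3 pole -3/2 set g(r) = (r - (-3/2))^3*f(r) = (-17*r**2/18 - 10*r + 33)/(r**2 + 5*r/6 + 8/5).
Order-3 pole: residue = g''(a)/2; g''(-3/2) = 136595/24336, so the residue is 136595/48672.
The factor r**2 + 5*r/6 + 8/5 splits as (r - a)(r - a') with a = (-5/12) - ((1/60)*sqrt(5135))*i, a' = (-5/12) + ((1/60)*sqrt(5135))*i. At the order-1 pole a set g(r) = (r - a)*f(r) = [(-17*r**2/18 - 10*r + 33)/(r + 3/2)**3] / (r - a').
Simple pole: residue = g(a) at a = (-5/12) - ((1/60)*sqrt(5135))*i, which is (-136595/97344) - ((400165/7690176)*sqrt(5135))*i.
The factor r**2 + 5*r/6 + 8/5 splits as (r - a)(r - a') with a = (-5/12) + ((1/60)*sqrt(5135))*i, a' = (-5/12) - ((1/60)*sqrt(5135))*i. At the order-1 pole a set g(r) = (r - a)*f(r) = [(-17*r**2/18 - 10*r + 33)/(r + 3/2)**3] / (r - a').
Simple pole: residue = g(a) at a = (-5/12) + ((1/60)*sqrt(5135))*i, which is (-136595/97344) + ((400165/7690176)*sqrt(5135))*i.
List the singular points by increasing real part (a conjugate pair: the negative imaginary part first).


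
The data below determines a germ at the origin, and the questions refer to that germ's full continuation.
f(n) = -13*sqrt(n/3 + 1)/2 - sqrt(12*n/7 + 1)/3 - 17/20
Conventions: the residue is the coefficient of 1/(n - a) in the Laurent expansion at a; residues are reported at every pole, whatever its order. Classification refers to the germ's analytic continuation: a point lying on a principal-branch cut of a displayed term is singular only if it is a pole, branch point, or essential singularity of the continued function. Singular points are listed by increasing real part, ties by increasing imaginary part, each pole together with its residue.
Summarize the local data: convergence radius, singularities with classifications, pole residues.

Radius of convergence at 0: 7/12.
At -3: an algebraic (square-root) branch point.
At -7/12: an algebraic (square-root) branch point.

Branch term (-13/2)*sqrt(1 - n/(-3)): its argument vanishes at n = -3, a square-root branch point, modulus 3.
Branch term (-1/3)*sqrt(1 - n/(-7/12)): its argument vanishes at n = -7/12, a square-root branch point, modulus 7/12.
The radius of convergence is the smallest modulus among the singular points: 7/12.
List the singular points by increasing real part (a conjugate pair: the negative imaginary part first).


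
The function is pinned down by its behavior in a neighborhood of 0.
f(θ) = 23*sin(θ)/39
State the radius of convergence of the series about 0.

The factor sin(θ) is entire and contributes no finite singular point.
The polynomial part has no poles.
No finite singular points: the Taylor series at 0 converges everywhere.

The radius of convergence is infinite.


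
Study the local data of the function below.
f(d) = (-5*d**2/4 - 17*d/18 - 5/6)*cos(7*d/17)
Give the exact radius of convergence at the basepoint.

The radius of convergence is infinite.

The factor cos(7*d/17) is entire and contributes no finite singular point.
The polynomial part has no poles.
No finite singular points: the Taylor series at 0 converges everywhere.


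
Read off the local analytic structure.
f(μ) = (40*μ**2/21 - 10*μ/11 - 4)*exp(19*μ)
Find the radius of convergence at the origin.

The radius of convergence is infinite.

The factor exp(19*μ) is entire and contributes no finite singular point.
The polynomial part has no poles.
No finite singular points: the Taylor series at 0 converges everywhere.


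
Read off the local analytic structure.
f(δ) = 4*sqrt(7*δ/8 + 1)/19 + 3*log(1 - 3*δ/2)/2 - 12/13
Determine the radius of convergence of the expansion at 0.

The radius of convergence is 2/3.

Branch term (3/2)*log(1 - δ/(2/3)): its argument vanishes at δ = 2/3, a logarithmic branch point, modulus 2/3.
Branch term (4/19)*sqrt(1 - δ/(-8/7)): its argument vanishes at δ = -8/7, a square-root branch point, modulus 8/7.
The radius of convergence is the smallest modulus among the singular points: 2/3.


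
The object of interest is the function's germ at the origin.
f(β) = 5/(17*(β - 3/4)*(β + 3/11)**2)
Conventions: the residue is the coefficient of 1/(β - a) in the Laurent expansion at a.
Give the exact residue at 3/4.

The residue is 1936/6885.

At the order-1 pole 3/4 set g(β) = (β - (3/4))*f(β) = 5/(17*(β + 3/11)**2).
Simple pole: residue = g(a) at a = 3/4, which is 1936/6885.


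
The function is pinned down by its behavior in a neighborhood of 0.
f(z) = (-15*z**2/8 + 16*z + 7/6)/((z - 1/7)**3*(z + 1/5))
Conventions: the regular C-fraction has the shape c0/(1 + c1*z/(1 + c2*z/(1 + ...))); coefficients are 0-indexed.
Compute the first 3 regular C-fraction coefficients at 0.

Taylor coefficients (expand at 0): a_0 = -12005/6, a_1 = -178360/3, a_2 = -20736065/24.
c0 = a_0 = -12005/6. Peel one level at a time: if S = 1 + c*z/S' with S'(0) = 1, then c is the z-coefficient of S and S' = c*z/(S - 1).
S_1 = c0/f = 1 + (-208/7)*z + (88419/196)*z^2 + ...; c1 = -208/7.
S_2 = c1*z/(S_1 - 1) = 1 + (88419/5824)*z + ...; c2 = 88419/5824.

The regular C-fraction coefficients are [-12005/6, -208/7, 88419/5824].


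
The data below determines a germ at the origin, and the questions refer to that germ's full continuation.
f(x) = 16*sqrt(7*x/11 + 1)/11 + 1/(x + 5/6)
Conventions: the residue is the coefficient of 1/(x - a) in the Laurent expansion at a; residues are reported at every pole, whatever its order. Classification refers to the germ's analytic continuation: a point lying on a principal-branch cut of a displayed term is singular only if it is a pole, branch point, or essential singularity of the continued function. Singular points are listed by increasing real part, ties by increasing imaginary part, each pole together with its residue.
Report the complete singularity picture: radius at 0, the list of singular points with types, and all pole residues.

Radius of convergence at 0: 5/6.
At -11/7: an algebraic (square-root) branch point.
At -5/6: a pole of order 1; residue 1.

Denominator factor (x + 5/6): pole of order 1 at -5/6, modulus 5/6.
Branch term (16/11)*sqrt(1 - x/(-11/7)): its argument vanishes at x = -11/7, a square-root branch point, modulus 11/7.
The radius of convergence is the smallest modulus among the singular points: 5/6.
The branch term is analytic at -5/6 and contributes nothing to the residue; only the rational part matters.
At the order-1 pole -5/6 set g(x) = (x - (-5/6))*(rational part) = 1.
Simple pole: residue = g(a) at a = -5/6, which is 1.
List the singular points by increasing real part (a conjugate pair: the negative imaginary part first).


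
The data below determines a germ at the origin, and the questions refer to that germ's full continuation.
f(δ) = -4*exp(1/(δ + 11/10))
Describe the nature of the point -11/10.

The exponent 1/(δ - (-11/10)) has a pole at -11/10, so exp(1/(δ - (-11/10))) takes every nonzero value near it: an essential singularity (not a pole of any order).

The point is an essential singularity.


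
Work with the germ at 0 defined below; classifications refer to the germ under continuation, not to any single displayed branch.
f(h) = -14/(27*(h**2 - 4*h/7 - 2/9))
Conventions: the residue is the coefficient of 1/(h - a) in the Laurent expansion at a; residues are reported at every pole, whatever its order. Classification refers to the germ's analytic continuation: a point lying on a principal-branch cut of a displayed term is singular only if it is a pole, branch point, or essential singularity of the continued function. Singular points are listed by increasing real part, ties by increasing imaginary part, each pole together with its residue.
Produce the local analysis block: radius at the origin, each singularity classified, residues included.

Radius of convergence at 0: -2/7 + (1/21)*sqrt(134).
At 2/7 - (1/21)*sqrt(134): a pole of order 1; residue (49/1206)*sqrt(134).
At 2/7 + (1/21)*sqrt(134): a pole of order 1; residue -(49/1206)*sqrt(134).

Denominator factor (h**2 - 4*h/7 - 2/9): discriminant 536/441, real irrational roots 2/7 + (1/21)*sqrt(134) and 2/7 - (1/21)*sqrt(134); poles of order 1, moduli 2/7 + (1/21)*sqrt(134) and -2/7 + (1/21)*sqrt(134).
The radius of convergence is the smallest modulus among the singular points: -2/7 + (1/21)*sqrt(134).
The factor h**2 - 4*h/7 - 2/9 splits as (h - a)(h - a') with a = 2/7 - (1/21)*sqrt(134), a' = 2/7 + (1/21)*sqrt(134). At the order-1 pole a set g(h) = (h - a)*f(h) = [-14/27] / (h - a').
Simple pole: residue = g(a) at a = 2/7 - (1/21)*sqrt(134), which is (49/1206)*sqrt(134).
The factor h**2 - 4*h/7 - 2/9 splits as (h - a)(h - a') with a = 2/7 + (1/21)*sqrt(134), a' = 2/7 - (1/21)*sqrt(134). At the order-1 pole a set g(h) = (h - a)*f(h) = [-14/27] / (h - a').
Simple pole: residue = g(a) at a = 2/7 + (1/21)*sqrt(134), which is -(49/1206)*sqrt(134).
List the singular points by increasing real part (a conjugate pair: the negative imaginary part first).


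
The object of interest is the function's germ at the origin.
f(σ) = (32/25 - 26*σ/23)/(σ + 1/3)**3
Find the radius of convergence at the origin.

The radius of convergence is 1/3.

Denominator factor (σ + 1/3)^3: pole of order 3 at -1/3, modulus 1/3.
The radius of convergence is the smallest modulus among the singular points: 1/3.


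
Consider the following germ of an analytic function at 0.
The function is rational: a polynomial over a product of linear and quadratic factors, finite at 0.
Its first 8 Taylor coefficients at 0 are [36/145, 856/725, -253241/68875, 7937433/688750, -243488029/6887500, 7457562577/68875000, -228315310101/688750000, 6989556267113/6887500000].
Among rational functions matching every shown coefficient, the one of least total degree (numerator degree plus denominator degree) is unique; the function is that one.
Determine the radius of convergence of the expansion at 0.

The radius of convergence is -7/4 + (1/4)*sqrt(69).

No rational of total degree below 5 reproduces all 8 coefficients; solving the [2/3] Pade equations on them gives f(χ) = (-35*χ**2/38 - 5*χ - 18/29)/((χ + 2)*(χ**2 - 7*χ/2 - 5/4)), whose expansion matches every shown term.
Denominator factor (χ**2 - 7*χ/2 - 5/4): discriminant 69/4, real irrational roots 7/4 + (1/4)*sqrt(69) and 7/4 - (1/4)*sqrt(69); poles of order 1, moduli 7/4 + (1/4)*sqrt(69) and -7/4 + (1/4)*sqrt(69).
Denominator factor (χ + 2): pole of order 1 at -2, modulus 2.
The radius of convergence is the smallest modulus among the singular points: -7/4 + (1/4)*sqrt(69).


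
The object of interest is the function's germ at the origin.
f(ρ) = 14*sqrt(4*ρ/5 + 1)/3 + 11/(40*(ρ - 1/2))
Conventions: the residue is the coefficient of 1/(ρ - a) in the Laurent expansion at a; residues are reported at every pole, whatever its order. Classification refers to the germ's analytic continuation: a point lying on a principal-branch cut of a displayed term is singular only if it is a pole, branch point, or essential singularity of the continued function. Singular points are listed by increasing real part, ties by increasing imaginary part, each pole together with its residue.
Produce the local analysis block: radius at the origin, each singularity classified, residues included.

Denominator factor (ρ - 1/2): pole of order 1 at 1/2, modulus 1/2.
Branch term (14/3)*sqrt(1 - ρ/(-5/4)): its argument vanishes at ρ = -5/4, a square-root branch point, modulus 5/4.
The radius of convergence is the smallest modulus among the singular points: 1/2.
The branch term is analytic at 1/2 and contributes nothing to the residue; only the rational part matters.
At the order-1 pole 1/2 set g(ρ) = (ρ - (1/2))*(rational part) = 11/40.
Simple pole: residue = g(a) at a = 1/2, which is 11/40.
List the singular points by increasing real part (a conjugate pair: the negative imaginary part first).

Radius of convergence at 0: 1/2.
At -5/4: an algebraic (square-root) branch point.
At 1/2: a pole of order 1; residue 11/40.


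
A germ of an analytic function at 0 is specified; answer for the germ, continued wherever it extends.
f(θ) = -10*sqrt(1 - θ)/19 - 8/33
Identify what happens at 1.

The term (-10/19)*sqrt(1 - θ/(1)) has argument 1 - 1/(1) = 0 at 1: a square-root (algebraic, two-sheeted) branch point; the remaining terms are analytic or single-valued there.

The point is an algebraic (square-root) branch point.


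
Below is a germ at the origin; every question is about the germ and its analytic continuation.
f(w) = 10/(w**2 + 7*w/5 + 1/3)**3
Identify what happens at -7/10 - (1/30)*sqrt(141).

The point is a pole of order 3.

The denominator factor w**2 + 7*w/5 + 1/3 vanishes at -7/10 - (1/30)*sqrt(141) and appears to the power 3; the numerator there equals 10, nonzero, and no other factor vanishes.
Hence a pole whose order is the multiplicity, 3.


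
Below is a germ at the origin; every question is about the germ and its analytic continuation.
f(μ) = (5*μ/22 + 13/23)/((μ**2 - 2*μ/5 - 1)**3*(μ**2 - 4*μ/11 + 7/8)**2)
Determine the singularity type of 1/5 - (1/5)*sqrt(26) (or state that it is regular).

The point is a pole of order 3.

The denominator factor μ**2 - 2*μ/5 - 1 vanishes at 1/5 - (1/5)*sqrt(26) and appears to the power 3; the numerator there equals 309/506 - (1/22)*sqrt(26), nonzero, and no other factor vanishes.
Hence a pole whose order is the multiplicity, 3.
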